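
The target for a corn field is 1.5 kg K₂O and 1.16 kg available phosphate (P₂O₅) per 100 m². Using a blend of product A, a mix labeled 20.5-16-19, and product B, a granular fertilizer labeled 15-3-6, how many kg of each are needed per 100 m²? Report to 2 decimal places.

Let a = kg of product A, b = kg of product B (per 100 m²).
K₂O: 0.19·a + 0.06·b = 1.5
P₂O₅: 0.16·a + 0.03·b = 1.16
Eliminate b: (row1) − 0.06/0.03·(row2) → -0.13·a = -0.82, so a = 6.30769.
Then b = (1.16 − 0.16·6.30769) / 0.03 = 5.02564.

6.31 kg product A, 5.03 kg product B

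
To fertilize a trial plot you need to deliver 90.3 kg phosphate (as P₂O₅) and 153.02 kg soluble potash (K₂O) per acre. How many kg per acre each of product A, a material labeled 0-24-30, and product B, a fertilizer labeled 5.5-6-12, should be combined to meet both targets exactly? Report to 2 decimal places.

153.22 kg product A, 892.11 kg product B

Let a = kg of product A, b = kg of product B (per acre).
P₂O₅: 0.24·a + 0.06·b = 90.3
K₂O: 0.3·a + 0.12·b = 153.02
Eliminate a: (row1) − 0.24/0.3·(row2) → -0.036·b = -32.116, so b = 892.111.
Back-substitute: a = (90.3 − 0.06·892.111) / 0.24 = 153.222.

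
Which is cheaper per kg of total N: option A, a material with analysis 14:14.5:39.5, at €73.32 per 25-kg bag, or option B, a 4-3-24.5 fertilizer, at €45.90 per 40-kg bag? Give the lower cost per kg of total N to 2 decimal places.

€20.95 per kg N (option A)

option A: N per bag = 25 × 14% = 3.5 kg; cost = 73.32 / 3.5 = €20.9486/kg N.
option B: N per bag = 40 × 4% = 1.6 kg; cost = 45.90 / 1.6 = €28.6875/kg N.
option A is cheaper.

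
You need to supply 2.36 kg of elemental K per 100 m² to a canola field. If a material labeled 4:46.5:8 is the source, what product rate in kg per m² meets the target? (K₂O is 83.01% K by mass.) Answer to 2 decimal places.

0.36 kg of product per sq m

As K₂O: 2.36 / 0.8301 = 2.84303 kg per 100 m².
Product per 100 m² = 2.84303 / 8% = 35.5379 kg.
Convert to per m²: 35.5379 × 0.01 = 0.355379 kg.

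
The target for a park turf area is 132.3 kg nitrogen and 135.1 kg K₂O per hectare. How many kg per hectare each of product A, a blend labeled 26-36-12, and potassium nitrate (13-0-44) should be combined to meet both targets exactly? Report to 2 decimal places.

With a, b = kg per hectare of product A and potassium nitrate:
N: 0.26·a + 0.13·b = 132.3
K₂O: 0.12·a + 0.44·b = 135.1
Eliminate a: (row1) − 0.26/0.12·(row2) → -0.823333·b = -160.417, so b = 194.838.
Back-substitute: a = (132.3 − 0.13·194.838) / 0.26 = 411.427.

411.43 kg product A, 194.84 kg potassium nitrate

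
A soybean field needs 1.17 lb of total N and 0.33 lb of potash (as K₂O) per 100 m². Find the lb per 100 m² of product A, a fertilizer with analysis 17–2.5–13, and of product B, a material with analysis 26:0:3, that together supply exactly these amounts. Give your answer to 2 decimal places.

Let a = lb of product A, b = lb of product B (per 100 m²).
N: 0.17·a + 0.26·b = 1.17
K₂O: 0.13·a + 0.03·b = 0.33
Eliminate a: (row1) − 0.17/0.13·(row2) → 0.220769·b = 0.738462, so b = 3.34495.
Back-substitute: a = (1.17 − 0.26·3.34495) / 0.17 = 1.76655.

1.77 lb product A, 3.34 lb product B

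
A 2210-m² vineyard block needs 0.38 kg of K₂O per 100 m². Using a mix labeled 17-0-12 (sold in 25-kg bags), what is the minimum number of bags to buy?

3 bags

Product per 100 m² = 0.38 / 12% = 3.16667 kg.
Total product = 3.16667 × 2210 / 100 = 69.9833 kg.
Bags = ⌈69.9833 / 25⌉ = 3.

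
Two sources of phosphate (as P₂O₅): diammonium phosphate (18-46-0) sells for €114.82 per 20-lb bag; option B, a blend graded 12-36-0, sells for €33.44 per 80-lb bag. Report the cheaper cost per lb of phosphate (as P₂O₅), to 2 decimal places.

€1.16 per lb P₂O₅ (option B)

diammonium phosphate: P₂O₅ per bag = 20 × 46% = 9.2 lb; cost = 114.82 / 9.2 = €12.4804/lb P₂O₅.
option B: P₂O₅ per bag = 80 × 36% = 28.8 lb; cost = 33.44 / 28.8 = €1.1611/lb P₂O₅.
option B is cheaper.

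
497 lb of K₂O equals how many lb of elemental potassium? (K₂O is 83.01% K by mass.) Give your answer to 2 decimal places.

K = 497 × 0.8301 = 412.5597 lb.

412.56 lb K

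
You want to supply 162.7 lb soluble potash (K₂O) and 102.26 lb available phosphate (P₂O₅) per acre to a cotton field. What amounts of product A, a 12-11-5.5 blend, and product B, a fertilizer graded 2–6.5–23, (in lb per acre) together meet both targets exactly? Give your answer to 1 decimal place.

Per-acre balance (a = product A, b = product B):
K₂O: 0.055·a + 0.23·b = 162.7
P₂O₅: 0.11·a + 0.065·b = 102.26
From row1: a = (162.7 − 0.23·b) / 0.055.
Into row2: 0.11·(162.7 − 0.23·b)/0.055 + 0.065·b = 102.26 → b = 564.911, a = 595.825.

595.8 lb product A, 564.9 lb product B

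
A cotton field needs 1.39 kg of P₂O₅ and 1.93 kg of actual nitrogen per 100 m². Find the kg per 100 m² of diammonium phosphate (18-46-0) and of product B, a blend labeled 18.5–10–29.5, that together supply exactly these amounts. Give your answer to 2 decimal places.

0.96 kg diammonium phosphate, 9.50 kg product B

With a, b = kg per 100 m² of diammonium phosphate and product B:
P₂O₅: 0.46·a + 0.1·b = 1.39
N: 0.18·a + 0.185·b = 1.93
Eliminate b: (row1) − 0.1/0.185·(row2) → 0.362703·a = 0.346757, so a = 0.956036.
Then b = (1.93 − 0.18·0.956036) / 0.185 = 9.50224.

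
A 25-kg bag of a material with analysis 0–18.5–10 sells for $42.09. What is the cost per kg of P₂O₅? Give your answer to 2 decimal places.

P₂O₅ in bag = 25 × 18.5% = 4.625 kg.
Cost per kg P₂O₅ = $42.09 / 4.625 = $9.1005.

$9.10 per kg P₂O₅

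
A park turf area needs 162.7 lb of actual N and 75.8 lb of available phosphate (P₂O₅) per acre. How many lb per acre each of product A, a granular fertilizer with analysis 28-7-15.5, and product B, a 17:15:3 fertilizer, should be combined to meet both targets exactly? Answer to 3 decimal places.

382.691 lb product A, 326.744 lb product B

Per-acre balance (a = product A, b = product B):
N: 0.28·a + 0.17·b = 162.7
P₂O₅: 0.07·a + 0.15·b = 75.8
Eliminate a: (row1) − 0.28/0.07·(row2) → -0.43·b = -140.5, so b = 326.7442.
Back-substitute: a = (162.7 − 0.17·326.7442) / 0.28 = 382.69103.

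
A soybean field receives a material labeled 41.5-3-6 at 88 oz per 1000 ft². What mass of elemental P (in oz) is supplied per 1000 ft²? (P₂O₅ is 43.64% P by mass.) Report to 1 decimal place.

1.2 oz P per thousand sq ft

P₂O₅ per 1000 ft² = 88 × 3% = 2.64 oz.
Elemental P = 2.64 × 0.4364 = 1.1521 oz per 1000 ft².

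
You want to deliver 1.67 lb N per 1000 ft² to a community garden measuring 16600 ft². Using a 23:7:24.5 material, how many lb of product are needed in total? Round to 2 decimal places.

120.53 lb

Product per 1000 ft² = 1.67 / 23% = 7.26087 lb.
Total product = 7.26087 × 16600 / 1000 = 120.5304 lb.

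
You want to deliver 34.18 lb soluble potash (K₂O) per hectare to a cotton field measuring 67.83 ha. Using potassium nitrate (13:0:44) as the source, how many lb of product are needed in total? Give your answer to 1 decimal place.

5269.2 lb

Product per hectare = 34.18 / 44% = 77.6818 lb.
Total product = 77.6818 × 67.83 = 5269.16 lb.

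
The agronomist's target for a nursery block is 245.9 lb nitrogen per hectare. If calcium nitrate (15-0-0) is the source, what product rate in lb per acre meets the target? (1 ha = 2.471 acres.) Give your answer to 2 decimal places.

663.43 lb of product per acre

Product per hectare = 245.9 / 15% = 1639.33 lb.
Convert to per acre: 1639.33 × 0.404694 = 663.429 lb.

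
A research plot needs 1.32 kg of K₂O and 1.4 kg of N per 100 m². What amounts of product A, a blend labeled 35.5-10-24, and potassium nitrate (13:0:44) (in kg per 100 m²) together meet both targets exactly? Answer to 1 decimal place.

With a, b = kg per 100 m² of product A and potassium nitrate:
K₂O: 0.24·a + 0.44·b = 1.32
N: 0.355·a + 0.13·b = 1.4
From row1: a = (1.32 − 0.44·b) / 0.24.
Into row2: 0.355·(1.32 − 0.44·b)/0.24 + 0.13·b = 1.4 → b = 1.0608, a = 3.5552.

3.6 kg product A, 1.1 kg potassium nitrate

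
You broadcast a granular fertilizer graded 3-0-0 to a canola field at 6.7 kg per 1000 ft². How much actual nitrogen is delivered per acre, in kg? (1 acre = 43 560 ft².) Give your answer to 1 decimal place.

8.8 kg N per acre

nitrogen per 1000 ft² = 6.7 × 3% = 0.201 kg.
Convert to per acre: 0.201 × 43.56 = 8.75556 kg.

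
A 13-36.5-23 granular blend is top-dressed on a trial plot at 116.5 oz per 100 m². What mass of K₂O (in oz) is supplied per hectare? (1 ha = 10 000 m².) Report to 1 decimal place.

K₂O per 100 m² = 116.5 × 23% = 26.795 oz.
Convert to per hectare: 26.795 × 100 = 2679.5 oz.

2679.5 oz K₂O per hectare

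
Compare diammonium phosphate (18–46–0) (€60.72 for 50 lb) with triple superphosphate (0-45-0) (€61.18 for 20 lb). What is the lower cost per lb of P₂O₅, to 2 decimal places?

diammonium phosphate: P₂O₅ per bag = 50 × 46% = 23 lb; cost = 60.72 / 23 = €2.6400/lb P₂O₅.
triple superphosphate: P₂O₅ per bag = 20 × 45% = 9 lb; cost = 61.18 / 9 = €6.7978/lb P₂O₅.
diammonium phosphate is cheaper.

€2.64 per lb P₂O₅ (diammonium phosphate)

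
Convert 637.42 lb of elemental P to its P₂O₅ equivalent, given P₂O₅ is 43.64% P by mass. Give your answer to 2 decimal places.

1460.63 lb P₂O₅

P₂O₅ = 637.42 / 0.4364 = 1460.632 lb.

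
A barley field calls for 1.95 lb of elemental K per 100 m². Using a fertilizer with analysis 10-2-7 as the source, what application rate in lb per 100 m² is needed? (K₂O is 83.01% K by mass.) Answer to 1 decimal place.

As K₂O: 1.95 / 0.8301 = 2.34911 lb per 100 m².
Product per 100 m² = 2.34911 / 7% = 33.5588 lb.

33.6 lb of product per hundred sq m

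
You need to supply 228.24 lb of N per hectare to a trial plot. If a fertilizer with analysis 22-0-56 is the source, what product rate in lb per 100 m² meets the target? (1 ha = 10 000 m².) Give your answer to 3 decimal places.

10.375 lb of product per hundred sq m

Product per hectare = 228.24 / 22% = 1037.45 lb.
Convert to per 100 m²: 1037.45 × 0.01 = 10.3745 lb.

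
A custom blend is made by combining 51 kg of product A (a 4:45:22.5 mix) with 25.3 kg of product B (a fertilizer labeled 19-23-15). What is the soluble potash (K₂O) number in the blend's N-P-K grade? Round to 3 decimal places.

Total mass = 51 + 25.3 = 76.3 kg.
K₂O mass = 22.5%×51 + 15%×25.3 = 15.27 kg.
% K₂O = 15.27 / 76.3 = 20.0131%.

20.013% K₂O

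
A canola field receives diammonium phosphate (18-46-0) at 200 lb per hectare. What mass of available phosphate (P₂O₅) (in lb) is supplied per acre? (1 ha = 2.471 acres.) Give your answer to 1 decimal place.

37.2 lb P₂O₅ per acre

P₂O₅ per hectare = 200 × 46% = 92 lb.
Convert to per acre: 92 × 0.404694 = 37.2319 lb.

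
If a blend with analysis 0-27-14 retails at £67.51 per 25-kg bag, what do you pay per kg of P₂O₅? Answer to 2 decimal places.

£10.00 per kg P₂O₅

P₂O₅ in bag = 25 × 27% = 6.75 kg.
Cost per kg P₂O₅ = £67.51 / 6.75 = £10.0015.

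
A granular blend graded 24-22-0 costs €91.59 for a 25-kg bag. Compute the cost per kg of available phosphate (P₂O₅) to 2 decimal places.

€16.65 per kg P₂O₅

P₂O₅ in bag = 25 × 22% = 5.5 kg.
Cost per kg P₂O₅ = €91.59 / 5.5 = €16.6527.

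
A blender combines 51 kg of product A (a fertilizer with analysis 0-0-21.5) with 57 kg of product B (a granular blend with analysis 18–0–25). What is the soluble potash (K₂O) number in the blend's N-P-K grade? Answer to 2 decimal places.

23.35% K₂O

Total mass = 51 + 57 = 108 kg.
K₂O mass = 21.5%×51 + 25%×57 = 25.215 kg.
% K₂O = 25.215 / 108 = 23.3472%.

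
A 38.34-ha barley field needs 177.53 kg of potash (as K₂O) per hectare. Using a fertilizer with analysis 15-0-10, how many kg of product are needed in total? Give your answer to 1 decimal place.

Product per hectare = 177.53 / 10% = 1775.3 kg.
Total product = 1775.3 × 38.34 = 68065.002 kg.

68065.0 kg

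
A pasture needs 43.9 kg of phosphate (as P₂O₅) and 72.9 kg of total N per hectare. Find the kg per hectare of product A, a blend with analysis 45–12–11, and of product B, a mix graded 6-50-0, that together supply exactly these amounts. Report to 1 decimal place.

155.3 kg product A, 50.5 kg product B

Per-hectare balance (a = product A, b = product B):
P₂O₅: 0.12·a + 0.5·b = 43.9
N: 0.45·a + 0.06·b = 72.9
From row1: a = (43.9 − 0.5·b) / 0.12.
Into row2: 0.45·(43.9 − 0.5·b)/0.12 + 0.06·b = 72.9 → b = 50.5372, a = 155.262.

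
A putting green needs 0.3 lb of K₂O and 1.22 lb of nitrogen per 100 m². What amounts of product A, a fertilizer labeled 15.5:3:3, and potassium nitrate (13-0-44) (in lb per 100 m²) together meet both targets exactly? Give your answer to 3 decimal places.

7.742 lb product A, 0.154 lb potassium nitrate

Let a = lb of product A, b = lb of potassium nitrate (per 100 m²).
K₂O: 0.03·a + 0.44·b = 0.3
N: 0.155·a + 0.13·b = 1.22
Solving simultaneously: a = 7.74184, b = 0.153966.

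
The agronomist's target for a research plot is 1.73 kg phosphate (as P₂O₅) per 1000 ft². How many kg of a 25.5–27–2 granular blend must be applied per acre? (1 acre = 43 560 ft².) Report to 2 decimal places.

279.11 kg of product per acre

Product per 1000 ft² = 1.73 / 27% = 6.40741 kg.
Convert to per acre: 6.40741 × 43.56 = 279.107 kg.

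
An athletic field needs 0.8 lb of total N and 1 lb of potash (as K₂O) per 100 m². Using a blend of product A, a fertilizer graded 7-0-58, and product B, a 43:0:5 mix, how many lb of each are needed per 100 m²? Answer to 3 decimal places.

With a, b = lb per 100 m² of product A and product B:
N: 0.07·a + 0.43·b = 0.8
K₂O: 0.58·a + 0.05·b = 1
Eliminate a: (row1) − 0.07/0.58·(row2) → 0.423966·b = 0.67931, so b = 1.60228.
Back-substitute: a = (0.8 − 0.43·1.60228) / 0.07 = 1.58601.

1.586 lb product A, 1.602 lb product B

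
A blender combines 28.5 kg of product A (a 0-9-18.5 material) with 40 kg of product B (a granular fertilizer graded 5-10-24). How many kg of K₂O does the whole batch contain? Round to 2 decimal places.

14.87 kg K₂O

K₂O mass = 18.5%×28.5 + 24%×40 = 14.8725 kg.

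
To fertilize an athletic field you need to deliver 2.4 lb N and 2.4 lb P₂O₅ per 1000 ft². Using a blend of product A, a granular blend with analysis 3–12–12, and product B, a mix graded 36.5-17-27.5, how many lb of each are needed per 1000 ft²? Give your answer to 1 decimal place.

12.1 lb product A, 5.6 lb product B

With a, b = lb per 1000 ft² of product A and product B:
N: 0.03·a + 0.365·b = 2.4
P₂O₅: 0.12·a + 0.17·b = 2.4
Solving simultaneously: a = 12.093, b = 5.5814.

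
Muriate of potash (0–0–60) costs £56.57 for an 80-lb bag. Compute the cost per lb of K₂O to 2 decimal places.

£1.18 per lb K₂O

K₂O in bag = 80 × 60% = 48 lb.
Cost per lb K₂O = £56.57 / 48 = £1.1785.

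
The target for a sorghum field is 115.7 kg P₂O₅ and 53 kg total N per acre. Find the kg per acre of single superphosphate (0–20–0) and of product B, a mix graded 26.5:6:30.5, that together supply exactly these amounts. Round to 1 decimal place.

Per-acre balance (a = single superphosphate, b = product B):
P₂O₅: 0.2·a + 0.06·b = 115.7
N: 0·a + 0.265·b = 53
Solving simultaneously: a = 518.5, b = 200.

518.5 kg single superphosphate, 200.0 kg product B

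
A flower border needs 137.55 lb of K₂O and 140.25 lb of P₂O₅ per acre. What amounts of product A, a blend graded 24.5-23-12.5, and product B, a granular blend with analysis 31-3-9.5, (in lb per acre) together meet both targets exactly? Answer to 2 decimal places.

508.14 lb product A, 779.30 lb product B

With a, b = lb per acre of product A and product B:
K₂O: 0.125·a + 0.095·b = 137.55
P₂O₅: 0.23·a + 0.03·b = 140.25
Solving simultaneously: a = 508.135, b = 779.296.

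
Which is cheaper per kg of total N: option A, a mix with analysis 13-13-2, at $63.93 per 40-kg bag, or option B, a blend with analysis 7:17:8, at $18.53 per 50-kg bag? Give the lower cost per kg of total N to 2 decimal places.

$5.29 per kg N (option B)

option A: N per bag = 40 × 13% = 5.2 kg; cost = 63.93 / 5.2 = $12.2942/kg N.
option B: N per bag = 50 × 7% = 3.5 kg; cost = 18.53 / 3.5 = $5.2943/kg N.
option B is cheaper.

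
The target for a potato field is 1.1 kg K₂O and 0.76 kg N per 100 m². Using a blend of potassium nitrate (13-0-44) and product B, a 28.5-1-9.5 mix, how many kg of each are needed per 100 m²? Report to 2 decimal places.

2.13 kg potassium nitrate, 1.69 kg product B

With a, b = kg per 100 m² of potassium nitrate and product B:
K₂O: 0.44·a + 0.095·b = 1.1
N: 0.13·a + 0.285·b = 0.76
Solving simultaneously: a = 2.13445, b = 1.69306.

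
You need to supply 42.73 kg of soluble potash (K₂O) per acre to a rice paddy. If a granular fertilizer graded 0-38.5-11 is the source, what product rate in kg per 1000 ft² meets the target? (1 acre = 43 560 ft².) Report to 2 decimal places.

Product per acre = 42.73 / 11% = 388.455 kg.
Convert to per 1000 ft²: 388.455 × 0.0229568 = 8.91769 kg.

8.92 kg of product per thousand sq ft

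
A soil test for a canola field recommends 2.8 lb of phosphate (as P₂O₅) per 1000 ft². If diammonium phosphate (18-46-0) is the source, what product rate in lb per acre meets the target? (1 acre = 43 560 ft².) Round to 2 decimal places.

Product per 1000 ft² = 2.8 / 46% = 6.08696 lb.
Convert to per acre: 6.08696 × 43.56 = 265.148 lb.

265.15 lb of product per acre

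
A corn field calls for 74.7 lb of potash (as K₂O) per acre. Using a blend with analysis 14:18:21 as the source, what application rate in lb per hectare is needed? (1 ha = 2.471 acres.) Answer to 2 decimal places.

Product per acre = 74.7 / 21% = 355.714 lb.
Convert to per hectare: 355.714 × 2.471 = 878.97 lb.

878.97 lb of product per hectare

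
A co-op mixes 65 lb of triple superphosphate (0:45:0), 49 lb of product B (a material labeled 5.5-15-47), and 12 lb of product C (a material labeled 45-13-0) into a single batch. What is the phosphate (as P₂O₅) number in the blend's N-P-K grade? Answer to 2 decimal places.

Total mass = 65 + 49 + 12 = 126 lb.
P₂O₅ mass = 45%×65 + 15%×49 + 13%×12 = 38.16 lb.
% P₂O₅ = 38.16 / 126 = 30.2857%.

30.29% P₂O₅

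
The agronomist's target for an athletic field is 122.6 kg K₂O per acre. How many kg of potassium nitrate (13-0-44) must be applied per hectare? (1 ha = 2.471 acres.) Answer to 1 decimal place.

Product per acre = 122.6 / 44% = 278.636 kg.
Convert to per hectare: 278.636 × 2.471 = 688.51 kg.

688.5 kg of product per hectare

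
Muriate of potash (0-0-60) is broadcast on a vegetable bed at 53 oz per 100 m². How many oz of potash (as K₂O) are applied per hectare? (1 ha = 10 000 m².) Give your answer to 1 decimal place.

3180.0 oz K₂O per hectare

K₂O per 100 m² = 53 × 60% = 31.8 oz.
Convert to per hectare: 31.8 × 100 = 3180 oz.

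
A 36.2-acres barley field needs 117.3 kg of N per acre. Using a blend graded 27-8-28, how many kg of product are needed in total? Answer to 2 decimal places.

Product per acre = 117.3 / 27% = 434.444 kg.
Total product = 434.444 × 36.2 = 15726.889 kg.

15726.89 kg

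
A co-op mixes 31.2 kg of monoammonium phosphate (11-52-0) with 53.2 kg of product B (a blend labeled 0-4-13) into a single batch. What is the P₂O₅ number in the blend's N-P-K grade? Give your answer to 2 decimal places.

21.74% P₂O₅

Total mass = 31.2 + 53.2 = 84.4 kg.
P₂O₅ mass = 52%×31.2 + 4%×53.2 = 18.352 kg.
% P₂O₅ = 18.352 / 84.4 = 21.7441%.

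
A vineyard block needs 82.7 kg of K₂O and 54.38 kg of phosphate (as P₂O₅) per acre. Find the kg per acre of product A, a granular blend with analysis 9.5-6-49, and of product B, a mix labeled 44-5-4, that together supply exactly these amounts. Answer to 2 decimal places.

Per-acre balance (a = product A, b = product B):
K₂O: 0.49·a + 0.04·b = 82.7
P₂O₅: 0.06·a + 0.05·b = 54.38
Eliminate b: (row1) − 0.04/0.05·(row2) → 0.442·a = 39.196, so a = 88.6787.
Then b = (54.38 − 0.06·88.6787) / 0.05 = 981.186.

88.68 kg product A, 981.19 kg product B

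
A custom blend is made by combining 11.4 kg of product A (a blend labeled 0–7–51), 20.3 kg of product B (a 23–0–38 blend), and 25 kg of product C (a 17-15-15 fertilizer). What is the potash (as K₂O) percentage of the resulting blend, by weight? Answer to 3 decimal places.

Total mass = 11.4 + 20.3 + 25 = 56.7 kg.
K₂O mass = 51%×11.4 + 38%×20.3 + 15%×25 = 17.278 kg.
% K₂O = 17.278 / 56.7 = 30.4727%.

30.473% K₂O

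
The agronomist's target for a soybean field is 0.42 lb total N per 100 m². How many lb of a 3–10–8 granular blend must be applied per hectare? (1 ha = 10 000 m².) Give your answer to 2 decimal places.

Product per 100 m² = 0.42 / 3% = 14 lb.
Convert to per hectare: 14 × 100 = 1400 lb.

1400.00 lb of product per hectare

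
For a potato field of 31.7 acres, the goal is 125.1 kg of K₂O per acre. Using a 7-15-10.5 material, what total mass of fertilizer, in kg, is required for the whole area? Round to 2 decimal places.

37768.29 kg

Product per acre = 125.1 / 10.5% = 1191.43 kg.
Total product = 1191.43 × 31.7 = 37768.286 kg.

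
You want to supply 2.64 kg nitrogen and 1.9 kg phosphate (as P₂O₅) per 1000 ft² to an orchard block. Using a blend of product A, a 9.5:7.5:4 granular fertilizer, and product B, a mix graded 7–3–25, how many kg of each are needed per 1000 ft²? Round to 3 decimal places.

Let a = kg of product A, b = kg of product B (per 1000 ft²).
N: 0.095·a + 0.07·b = 2.64
P₂O₅: 0.075·a + 0.03·b = 1.9
From row1: a = (2.64 − 0.07·b) / 0.095.
Into row2: 0.075·(2.64 − 0.07·b)/0.095 + 0.03·b = 1.9 → b = 7.29167, a = 22.4167.

22.417 kg product A, 7.292 kg product B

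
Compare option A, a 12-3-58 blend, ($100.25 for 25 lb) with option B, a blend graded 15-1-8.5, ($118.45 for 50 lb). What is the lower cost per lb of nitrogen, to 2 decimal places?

$15.79 per lb N (option B)

option A: N per bag = 25 × 12% = 3 lb; cost = 100.25 / 3 = $33.4167/lb N.
option B: N per bag = 50 × 15% = 7.5 lb; cost = 118.45 / 7.5 = $15.7933/lb N.
option B is cheaper.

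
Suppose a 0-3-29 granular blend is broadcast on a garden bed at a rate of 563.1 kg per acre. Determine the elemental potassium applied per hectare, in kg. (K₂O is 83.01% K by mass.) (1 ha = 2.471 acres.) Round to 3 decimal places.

K₂O per acre = 563.1 × 29% = 163.299 kg.
Elemental K = 163.299 × 0.8301 = 135.554 kg per acre.
Convert to per hectare: 135.554 × 2.471 = 334.9552 kg.

334.955 kg K per hectare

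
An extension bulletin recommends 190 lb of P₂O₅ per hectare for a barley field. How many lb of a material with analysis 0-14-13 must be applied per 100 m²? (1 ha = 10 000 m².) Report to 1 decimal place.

13.6 lb of product per hundred sq m

Product per hectare = 190 / 14% = 1357.14 lb.
Convert to per 100 m²: 1357.14 × 0.01 = 13.5714 lb.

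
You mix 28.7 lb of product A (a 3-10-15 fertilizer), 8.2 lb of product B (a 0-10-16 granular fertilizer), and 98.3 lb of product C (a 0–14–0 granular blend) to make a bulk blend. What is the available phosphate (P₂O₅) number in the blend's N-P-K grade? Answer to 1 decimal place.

12.9% P₂O₅

Total mass = 28.7 + 8.2 + 98.3 = 135.2 lb.
P₂O₅ mass = 10%×28.7 + 10%×8.2 + 14%×98.3 = 17.452 lb.
% P₂O₅ = 17.452 / 135.2 = 12.9083%.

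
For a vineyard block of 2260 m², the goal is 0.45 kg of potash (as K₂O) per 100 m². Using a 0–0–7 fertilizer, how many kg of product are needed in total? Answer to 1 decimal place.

Product per 100 m² = 0.45 / 7% = 6.42857 kg.
Total product = 6.42857 × 2260 / 100 = 145.286 kg.

145.3 kg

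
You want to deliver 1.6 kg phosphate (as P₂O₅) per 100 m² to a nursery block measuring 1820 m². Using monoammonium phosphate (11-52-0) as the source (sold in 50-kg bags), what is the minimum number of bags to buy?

2 bags

Product per 100 m² = 1.6 / 52% = 3.07692 kg.
Total product = 3.07692 × 1820 / 100 = 56 kg.
Bags = ⌈56 / 50⌉ = 2.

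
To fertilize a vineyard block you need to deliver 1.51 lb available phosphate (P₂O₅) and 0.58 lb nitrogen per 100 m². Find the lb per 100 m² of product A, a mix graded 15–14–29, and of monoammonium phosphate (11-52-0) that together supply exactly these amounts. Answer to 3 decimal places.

2.165 lb product A, 2.321 lb monoammonium phosphate

Per-100 m² balance (a = product A, b = monoammonium phosphate):
P₂O₅: 0.14·a + 0.52·b = 1.51
N: 0.15·a + 0.11·b = 0.58
Solving simultaneously: a = 2.16454, b = 2.32109.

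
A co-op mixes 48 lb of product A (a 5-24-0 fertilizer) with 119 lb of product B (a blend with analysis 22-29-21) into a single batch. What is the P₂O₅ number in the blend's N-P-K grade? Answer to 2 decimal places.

27.56% P₂O₅

Total mass = 48 + 119 = 167 lb.
P₂O₅ mass = 24%×48 + 29%×119 = 46.03 lb.
% P₂O₅ = 46.03 / 167 = 27.5629%.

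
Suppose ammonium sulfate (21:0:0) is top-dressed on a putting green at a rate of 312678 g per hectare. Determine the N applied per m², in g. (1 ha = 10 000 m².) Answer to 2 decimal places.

6.57 g N per sq m

nitrogen per hectare = 312678 × 21% = 65662.4 g.
Convert to per m²: 65662.4 × 0.0001 = 6.56624 g.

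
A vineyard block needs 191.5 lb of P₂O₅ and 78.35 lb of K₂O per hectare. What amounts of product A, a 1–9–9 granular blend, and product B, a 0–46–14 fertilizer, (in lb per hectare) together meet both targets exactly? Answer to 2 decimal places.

Let a = lb of product A, b = lb of product B (per hectare).
P₂O₅: 0.09·a + 0.46·b = 191.5
K₂O: 0.09·a + 0.14·b = 78.35
From row1: a = (191.5 − 0.46·b) / 0.09.
Into row2: 0.09·(191.5 − 0.46·b)/0.09 + 0.14·b = 78.35 → b = 353.594, a = 320.521.

320.52 lb product A, 353.59 lb product B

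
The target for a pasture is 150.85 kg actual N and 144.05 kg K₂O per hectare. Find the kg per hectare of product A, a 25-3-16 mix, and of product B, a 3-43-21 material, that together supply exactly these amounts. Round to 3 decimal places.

With a, b = kg per hectare of product A and product B:
N: 0.25·a + 0.03·b = 150.85
K₂O: 0.16·a + 0.21·b = 144.05
Eliminate b: (row1) − 0.03/0.21·(row2) → 0.227143·a = 130.271, so a = 573.52201.
Then b = (144.05 − 0.16·573.52201) / 0.21 = 248.9832.

573.522 kg product A, 248.983 kg product B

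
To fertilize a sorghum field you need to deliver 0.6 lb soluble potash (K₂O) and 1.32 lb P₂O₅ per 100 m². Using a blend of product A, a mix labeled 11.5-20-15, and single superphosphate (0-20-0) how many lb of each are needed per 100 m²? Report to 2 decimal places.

4.00 lb product A, 2.60 lb single superphosphate

Per-100 m² balance (a = product A, b = single superphosphate):
K₂O: 0.15·a + 0·b = 0.6
P₂O₅: 0.2·a + 0.2·b = 1.32
Eliminate b: (row1) − 0/0.2·(row2) → 0.15·a = 0.6, so a = 4.
Then b = (1.32 − 0.2·4) / 0.2 = 2.6.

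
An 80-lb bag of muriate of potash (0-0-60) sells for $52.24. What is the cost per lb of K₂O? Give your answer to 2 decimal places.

K₂O in bag = 80 × 60% = 48 lb.
Cost per lb K₂O = $52.24 / 48 = $1.0883.

$1.09 per lb K₂O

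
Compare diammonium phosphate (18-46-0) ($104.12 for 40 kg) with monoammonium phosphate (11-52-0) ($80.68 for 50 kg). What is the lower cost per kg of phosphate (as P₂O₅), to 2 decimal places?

$3.10 per kg P₂O₅ (monoammonium phosphate)

diammonium phosphate: P₂O₅ per bag = 40 × 46% = 18.4 kg; cost = 104.12 / 18.4 = $5.6587/kg P₂O₅.
monoammonium phosphate: P₂O₅ per bag = 50 × 52% = 26 kg; cost = 80.68 / 26 = $3.1031/kg P₂O₅.
monoammonium phosphate is cheaper.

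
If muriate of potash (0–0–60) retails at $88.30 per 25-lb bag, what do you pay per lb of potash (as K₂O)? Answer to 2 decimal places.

K₂O in bag = 25 × 60% = 15 lb.
Cost per lb K₂O = $88.30 / 15 = $5.8867.

$5.89 per lb K₂O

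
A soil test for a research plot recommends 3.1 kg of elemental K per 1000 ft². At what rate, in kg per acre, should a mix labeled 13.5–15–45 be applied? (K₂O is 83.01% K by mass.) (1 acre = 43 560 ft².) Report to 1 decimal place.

As K₂O: 3.1 / 0.8301 = 3.73449 kg per 1000 ft².
Product per 1000 ft² = 3.73449 / 45% = 8.29887 kg.
Convert to per acre: 8.29887 × 43.56 = 361.499 kg.

361.5 kg of product per acre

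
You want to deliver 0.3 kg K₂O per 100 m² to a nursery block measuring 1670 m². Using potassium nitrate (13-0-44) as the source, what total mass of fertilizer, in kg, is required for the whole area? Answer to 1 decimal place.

Product per 100 m² = 0.3 / 44% = 0.681818 kg.
Total product = 0.681818 × 1670 / 100 = 11.3864 kg.

11.4 kg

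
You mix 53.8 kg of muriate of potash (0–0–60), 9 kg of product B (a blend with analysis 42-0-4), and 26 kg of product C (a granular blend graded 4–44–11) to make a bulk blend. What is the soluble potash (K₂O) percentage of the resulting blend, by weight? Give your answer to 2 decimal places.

Total mass = 53.8 + 9 + 26 = 88.8 kg.
K₂O mass = 60%×53.8 + 4%×9 + 11%×26 = 35.5 kg.
% K₂O = 35.5 / 88.8 = 39.9775%.

39.98% K₂O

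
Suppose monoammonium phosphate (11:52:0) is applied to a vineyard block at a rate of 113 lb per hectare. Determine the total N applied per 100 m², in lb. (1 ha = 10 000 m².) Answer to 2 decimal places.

nitrogen per hectare = 113 × 11% = 12.43 lb.
Convert to per 100 m²: 12.43 × 0.01 = 0.1243 lb.

0.12 lb N per hundred sq m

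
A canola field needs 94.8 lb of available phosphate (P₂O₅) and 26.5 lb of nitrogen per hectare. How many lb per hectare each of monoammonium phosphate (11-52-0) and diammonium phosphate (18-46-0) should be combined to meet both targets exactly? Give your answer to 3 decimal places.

With a, b = lb per hectare of monoammonium phosphate and diammonium phosphate:
P₂O₅: 0.52·a + 0.46·b = 94.8
N: 0.11·a + 0.18·b = 26.5
Eliminate a: (row1) − 0.52/0.11·(row2) → -0.390909·b = -30.4727, so b = 77.95349.
Back-substitute: a = (94.8 − 0.46·77.95349) / 0.52 = 113.3488.

113.349 lb monoammonium phosphate, 77.953 lb diammonium phosphate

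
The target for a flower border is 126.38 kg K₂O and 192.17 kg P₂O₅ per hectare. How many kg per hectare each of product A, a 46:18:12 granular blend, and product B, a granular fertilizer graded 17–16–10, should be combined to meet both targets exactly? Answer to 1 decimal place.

836.5 kg product A, 260.0 kg product B

Per-hectare balance (a = product A, b = product B):
K₂O: 0.12·a + 0.1·b = 126.38
P₂O₅: 0.18·a + 0.16·b = 192.17
Solving simultaneously: a = 836.5, b = 260.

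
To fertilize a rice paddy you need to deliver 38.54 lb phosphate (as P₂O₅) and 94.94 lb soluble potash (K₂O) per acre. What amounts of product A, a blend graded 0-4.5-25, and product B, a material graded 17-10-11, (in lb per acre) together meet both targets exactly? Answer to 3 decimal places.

Let a = lb of product A, b = lb of product B (per acre).
P₂O₅: 0.045·a + 0.1·b = 38.54
K₂O: 0.25·a + 0.11·b = 94.94
Solving simultaneously: a = 262.0748, b = 267.4663.

262.075 lb product A, 267.466 lb product B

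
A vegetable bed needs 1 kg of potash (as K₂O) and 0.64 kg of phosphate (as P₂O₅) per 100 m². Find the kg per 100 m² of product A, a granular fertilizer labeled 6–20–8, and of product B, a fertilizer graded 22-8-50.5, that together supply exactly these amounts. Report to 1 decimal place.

With a, b = kg per 100 m² of product A and product B:
K₂O: 0.08·a + 0.505·b = 1
P₂O₅: 0.2·a + 0.08·b = 0.64
Solving simultaneously: a = 2.57082, b = 1.57294.

2.6 kg product A, 1.6 kg product B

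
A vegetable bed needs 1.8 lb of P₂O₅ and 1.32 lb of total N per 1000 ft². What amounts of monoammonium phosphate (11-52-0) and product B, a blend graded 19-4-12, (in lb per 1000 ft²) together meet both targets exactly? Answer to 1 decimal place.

3.1 lb monoammonium phosphate, 5.2 lb product B

With a, b = lb per 1000 ft² of monoammonium phosphate and product B:
P₂O₅: 0.52·a + 0.04·b = 1.8
N: 0.11·a + 0.19·b = 1.32
From row1: a = (1.8 − 0.04·b) / 0.52.
Into row2: 0.11·(1.8 − 0.04·b)/0.52 + 0.19·b = 1.32 → b = 5.17373, a = 3.06356.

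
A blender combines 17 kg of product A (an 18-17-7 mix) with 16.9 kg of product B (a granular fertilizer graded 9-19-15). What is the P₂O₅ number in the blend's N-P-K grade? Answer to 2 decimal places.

Total mass = 17 + 16.9 = 33.9 kg.
P₂O₅ mass = 17%×17 + 19%×16.9 = 6.101 kg.
% P₂O₅ = 6.101 / 33.9 = 17.9971%.

18.00% P₂O₅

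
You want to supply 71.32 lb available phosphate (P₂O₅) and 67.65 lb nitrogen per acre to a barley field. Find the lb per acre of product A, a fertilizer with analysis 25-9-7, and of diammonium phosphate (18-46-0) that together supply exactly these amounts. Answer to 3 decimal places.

With a, b = lb per acre of product A and diammonium phosphate:
P₂O₅: 0.09·a + 0.46·b = 71.32
N: 0.25·a + 0.18·b = 67.65
Eliminate a: (row1) − 0.09/0.25·(row2) → 0.3952·b = 46.966, so b = 118.8411.
Back-substitute: a = (71.32 − 0.46·118.8411) / 0.09 = 185.0344.

185.034 lb product A, 118.841 lb diammonium phosphate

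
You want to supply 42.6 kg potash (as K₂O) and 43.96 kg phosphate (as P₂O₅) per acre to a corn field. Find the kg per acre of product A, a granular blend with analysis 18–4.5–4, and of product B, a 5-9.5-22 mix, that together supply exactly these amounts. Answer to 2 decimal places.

922.00 kg product A, 26.00 kg product B

With a, b = kg per acre of product A and product B:
K₂O: 0.04·a + 0.22·b = 42.6
P₂O₅: 0.045·a + 0.095·b = 43.96
Eliminate a: (row1) − 0.04/0.045·(row2) → 0.135556·b = 3.52444, so b = 26.
Back-substitute: a = (42.6 − 0.22·26) / 0.04 = 922.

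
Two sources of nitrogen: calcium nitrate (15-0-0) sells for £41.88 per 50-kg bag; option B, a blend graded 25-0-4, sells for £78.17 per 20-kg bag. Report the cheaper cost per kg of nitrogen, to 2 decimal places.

£5.58 per kg N (calcium nitrate)

calcium nitrate: N per bag = 50 × 15% = 7.5 kg; cost = 41.88 / 7.5 = £5.5840/kg N.
option B: N per bag = 20 × 25% = 5 kg; cost = 78.17 / 5 = £15.6340/kg N.
calcium nitrate is cheaper.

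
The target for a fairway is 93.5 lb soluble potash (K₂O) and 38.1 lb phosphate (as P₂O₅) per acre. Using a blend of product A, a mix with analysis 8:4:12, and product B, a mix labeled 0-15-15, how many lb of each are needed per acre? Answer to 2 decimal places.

Let a = lb of product A, b = lb of product B (per acre).
K₂O: 0.12·a + 0.15·b = 93.5
P₂O₅: 0.04·a + 0.15·b = 38.1
Eliminate b: (row1) − 0.15/0.15·(row2) → 0.08·a = 55.4, so a = 692.5.
Then b = (38.1 − 0.04·692.5) / 0.15 = 69.3333.

692.50 lb product A, 69.33 lb product B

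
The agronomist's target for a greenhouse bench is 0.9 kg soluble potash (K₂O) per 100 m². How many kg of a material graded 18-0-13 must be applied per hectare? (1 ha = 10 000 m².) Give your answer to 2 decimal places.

Product per 100 m² = 0.9 / 13% = 6.92308 kg.
Convert to per hectare: 6.92308 × 100 = 692.308 kg.

692.31 kg of product per hectare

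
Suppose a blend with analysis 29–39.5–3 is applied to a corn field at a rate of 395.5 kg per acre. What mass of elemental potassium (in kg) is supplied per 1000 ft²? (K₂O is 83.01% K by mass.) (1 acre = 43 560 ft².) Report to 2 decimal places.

K₂O per acre = 395.5 × 3% = 11.865 kg.
Elemental K = 11.865 × 0.8301 = 9.84914 kg per acre.
Convert to per 1000 ft²: 9.84914 × 0.0229568 = 0.226105 kg.

0.23 kg K per thousand sq ft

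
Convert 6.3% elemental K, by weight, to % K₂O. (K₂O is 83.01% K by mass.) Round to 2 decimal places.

7.59% K₂O

%K₂O = 6.3 / 0.8301 = 7.58945%.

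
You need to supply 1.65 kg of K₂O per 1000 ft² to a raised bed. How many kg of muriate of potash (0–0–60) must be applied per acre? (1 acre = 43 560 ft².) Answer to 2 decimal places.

Product per 1000 ft² = 1.65 / 60% = 2.75 kg.
Convert to per acre: 2.75 × 43.56 = 119.79 kg.

119.79 kg of product per acre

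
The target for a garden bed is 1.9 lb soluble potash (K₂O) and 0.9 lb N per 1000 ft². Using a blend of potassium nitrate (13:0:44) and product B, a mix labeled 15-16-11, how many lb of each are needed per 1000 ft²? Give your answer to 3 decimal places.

With a, b = lb per 1000 ft² of potassium nitrate and product B:
K₂O: 0.44·a + 0.11·b = 1.9
N: 0.13·a + 0.15·b = 0.9
Eliminate a: (row1) − 0.44/0.13·(row2) → -0.397692·b = -1.14615, so b = 2.88201.
Back-substitute: a = (1.9 − 0.11·2.88201) / 0.44 = 3.59768.

3.598 lb potassium nitrate, 2.882 lb product B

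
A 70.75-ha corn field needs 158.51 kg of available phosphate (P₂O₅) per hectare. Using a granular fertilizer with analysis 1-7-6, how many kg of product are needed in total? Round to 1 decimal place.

160208.3 kg

Product per hectare = 158.51 / 7% = 2264.43 kg.
Total product = 2264.43 × 70.75 = 160208.32 kg.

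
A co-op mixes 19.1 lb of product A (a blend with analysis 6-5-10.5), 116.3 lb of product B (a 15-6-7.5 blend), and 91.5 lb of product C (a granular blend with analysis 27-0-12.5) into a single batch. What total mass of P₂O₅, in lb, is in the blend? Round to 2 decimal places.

P₂O₅ mass = 5%×19.1 + 6%×116.3 + 0%×91.5 = 7.933 lb.

7.93 lb P₂O₅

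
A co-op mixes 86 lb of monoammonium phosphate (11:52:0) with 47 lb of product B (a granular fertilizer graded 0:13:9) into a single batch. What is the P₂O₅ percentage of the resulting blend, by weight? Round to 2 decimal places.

38.22% P₂O₅

Total mass = 86 + 47 = 133 lb.
P₂O₅ mass = 52%×86 + 13%×47 = 50.83 lb.
% P₂O₅ = 50.83 / 133 = 38.218%.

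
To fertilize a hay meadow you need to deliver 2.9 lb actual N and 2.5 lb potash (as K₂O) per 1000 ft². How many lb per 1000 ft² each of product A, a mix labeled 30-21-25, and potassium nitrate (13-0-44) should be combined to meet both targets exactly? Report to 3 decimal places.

9.558 lb product A, 0.251 lb potassium nitrate

Per-1000 ft² balance (a = product A, b = potassium nitrate):
N: 0.3·a + 0.13·b = 2.9
K₂O: 0.25·a + 0.44·b = 2.5
Eliminate b: (row1) − 0.13/0.44·(row2) → 0.226136·a = 2.16136, so a = 9.55779.
Then b = (2.5 − 0.25·9.55779) / 0.44 = 0.251256.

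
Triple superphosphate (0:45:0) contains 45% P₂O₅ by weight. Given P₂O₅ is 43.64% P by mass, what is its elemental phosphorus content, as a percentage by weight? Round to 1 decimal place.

19.6% P

%P = 45 × 0.4364 = 19.638%.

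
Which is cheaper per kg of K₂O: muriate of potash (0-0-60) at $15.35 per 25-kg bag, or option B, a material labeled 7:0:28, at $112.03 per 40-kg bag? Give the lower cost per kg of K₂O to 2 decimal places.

muriate of potash: K₂O per bag = 25 × 60% = 15 kg; cost = 15.35 / 15 = $1.0233/kg K₂O.
option B: K₂O per bag = 40 × 28% = 11.2 kg; cost = 112.03 / 11.2 = $10.0027/kg K₂O.
muriate of potash is cheaper.

$1.02 per kg K₂O (muriate of potash)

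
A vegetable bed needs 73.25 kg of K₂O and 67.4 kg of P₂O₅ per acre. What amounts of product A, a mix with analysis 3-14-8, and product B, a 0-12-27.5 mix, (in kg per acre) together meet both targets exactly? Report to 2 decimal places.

With a, b = kg per acre of product A and product B:
K₂O: 0.08·a + 0.275·b = 73.25
P₂O₅: 0.14·a + 0.12·b = 67.4
Eliminate b: (row1) − 0.275/0.12·(row2) → -0.240833·a = -81.2083, so a = 337.197.
Then b = (67.4 − 0.14·337.197) / 0.12 = 168.2699.

337.20 kg product A, 168.27 kg product B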